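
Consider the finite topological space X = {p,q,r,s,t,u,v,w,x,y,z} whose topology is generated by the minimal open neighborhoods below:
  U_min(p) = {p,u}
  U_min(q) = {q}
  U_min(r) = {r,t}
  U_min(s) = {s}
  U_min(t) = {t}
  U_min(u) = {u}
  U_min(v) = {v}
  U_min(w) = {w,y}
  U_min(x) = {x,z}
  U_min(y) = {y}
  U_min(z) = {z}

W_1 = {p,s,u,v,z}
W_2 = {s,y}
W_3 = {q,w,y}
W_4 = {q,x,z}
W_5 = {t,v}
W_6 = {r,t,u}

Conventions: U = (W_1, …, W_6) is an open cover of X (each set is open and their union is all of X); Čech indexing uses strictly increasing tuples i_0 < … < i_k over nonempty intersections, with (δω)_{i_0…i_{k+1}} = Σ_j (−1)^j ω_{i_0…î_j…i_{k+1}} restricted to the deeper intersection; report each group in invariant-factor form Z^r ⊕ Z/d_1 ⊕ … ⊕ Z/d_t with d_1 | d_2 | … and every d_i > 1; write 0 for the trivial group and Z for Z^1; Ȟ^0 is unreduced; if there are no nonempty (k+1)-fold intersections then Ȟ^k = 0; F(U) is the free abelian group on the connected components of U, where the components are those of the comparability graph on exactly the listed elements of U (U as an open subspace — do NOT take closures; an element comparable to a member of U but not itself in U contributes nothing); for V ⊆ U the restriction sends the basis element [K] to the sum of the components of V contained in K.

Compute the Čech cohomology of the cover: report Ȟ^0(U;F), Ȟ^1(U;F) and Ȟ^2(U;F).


nerve of the cover:
  W12={s} W14={z} W15={v} W16={u} W23={y} W34={q} W56={t}
components per intersection:
  W1: {p,u} {s} {v} {z}
  W2: {s} {y}
  W3: {q} {w,y}
  W4: {q} {x,z}
  W5: {t} {v}
  W6: {r,t} {u}
  W12: {s}
  W14: {z}
  W15: {v}
  W16: {u}
  W23: {y}
  W34: {q}
  W56: {t}
C dims 14,7; δ0: rk 7, SNF 1^7
Ȟ^0 = (14 − 7) − 0 = 7, so Ȟ^0 ≅ Z^7
Ȟ^1 = (7 − 0) − 7 = 0, so Ȟ^1 ≅ 0
Ȟ^2 = (0 − 0) − 0 = 0, so Ȟ^2 ≅ 0

Ȟ^0(U;F) ≅ Z^7, Ȟ^1(U;F) ≅ 0, Ȟ^2(U;F) ≅ 0


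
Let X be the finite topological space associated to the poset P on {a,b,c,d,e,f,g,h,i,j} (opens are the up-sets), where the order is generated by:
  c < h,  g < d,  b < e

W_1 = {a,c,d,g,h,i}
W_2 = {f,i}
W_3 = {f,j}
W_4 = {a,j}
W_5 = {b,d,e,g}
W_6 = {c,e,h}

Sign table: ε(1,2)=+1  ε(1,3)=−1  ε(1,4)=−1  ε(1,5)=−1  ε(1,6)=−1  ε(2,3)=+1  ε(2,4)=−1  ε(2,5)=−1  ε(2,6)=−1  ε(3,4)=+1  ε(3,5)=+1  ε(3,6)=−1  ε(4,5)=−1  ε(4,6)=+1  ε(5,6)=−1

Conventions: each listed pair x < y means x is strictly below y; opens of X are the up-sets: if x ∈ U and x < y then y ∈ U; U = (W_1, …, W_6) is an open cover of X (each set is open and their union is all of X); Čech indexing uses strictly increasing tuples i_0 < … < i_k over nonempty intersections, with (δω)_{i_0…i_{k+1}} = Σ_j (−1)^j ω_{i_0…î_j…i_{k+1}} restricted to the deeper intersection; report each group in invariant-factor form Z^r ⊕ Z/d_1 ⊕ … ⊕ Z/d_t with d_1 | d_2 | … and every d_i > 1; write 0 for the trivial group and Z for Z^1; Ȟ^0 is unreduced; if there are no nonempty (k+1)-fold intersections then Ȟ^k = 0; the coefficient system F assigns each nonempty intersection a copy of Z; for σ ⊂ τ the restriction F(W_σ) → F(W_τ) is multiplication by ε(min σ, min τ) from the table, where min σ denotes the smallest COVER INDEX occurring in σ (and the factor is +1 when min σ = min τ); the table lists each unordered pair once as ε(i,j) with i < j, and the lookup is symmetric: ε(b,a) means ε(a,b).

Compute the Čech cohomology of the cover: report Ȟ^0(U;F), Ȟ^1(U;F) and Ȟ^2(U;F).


Ȟ^0(U;F) ≅ 0,  Ȟ^1(U;F) ≅ Z ⊕ Z/2,  Ȟ^2(U;F) ≅ 0

nerve of the cover:
  W12={i} W14={a} W15={d,g} W16={c,h} W23={f} W34={j} W56={e}
C dims 6,7; δ0: rk 6, SNF 1^5·2
Ȟ^0 = (6 − 6) − 0 = 0, so Ȟ^0 ≅ 0
Ȟ^1 = (7 − 0) − 6 = 1 plus torsion [2], so Ȟ^1 ≅ Z ⊕ Z/2
Ȟ^2 = (0 − 0) − 0 = 0, so Ȟ^2 ≅ 0


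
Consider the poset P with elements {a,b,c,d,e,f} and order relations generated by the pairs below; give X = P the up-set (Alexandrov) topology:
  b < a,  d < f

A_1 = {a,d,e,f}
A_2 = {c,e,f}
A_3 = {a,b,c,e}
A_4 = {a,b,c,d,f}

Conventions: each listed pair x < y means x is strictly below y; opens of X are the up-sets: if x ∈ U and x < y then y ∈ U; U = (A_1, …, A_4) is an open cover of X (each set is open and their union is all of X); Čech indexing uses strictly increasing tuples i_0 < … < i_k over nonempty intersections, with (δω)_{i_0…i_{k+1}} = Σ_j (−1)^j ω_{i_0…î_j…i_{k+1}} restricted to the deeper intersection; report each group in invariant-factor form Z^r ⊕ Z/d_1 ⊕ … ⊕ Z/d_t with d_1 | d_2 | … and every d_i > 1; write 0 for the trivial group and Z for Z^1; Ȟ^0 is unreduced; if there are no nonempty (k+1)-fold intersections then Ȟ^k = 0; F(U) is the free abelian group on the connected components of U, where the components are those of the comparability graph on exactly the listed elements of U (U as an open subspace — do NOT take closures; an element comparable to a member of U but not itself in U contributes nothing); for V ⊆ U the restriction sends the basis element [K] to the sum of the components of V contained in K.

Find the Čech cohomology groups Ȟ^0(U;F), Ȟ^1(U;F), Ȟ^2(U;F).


intersection data:
  A12={e,f} A13={a,e} A14={a,d,f} A23={c,e} A24={c,f} A34={a,b,c}
  A123={e} A124={f} A134={a} A234={c}
components per intersection:
  A1: {a} {d,f} {e}
  A2: {c} {e} {f}
  A3: {a,b} {c} {e}
  A4: {a,b} {c} {d,f}
  A12: {e} {f}
  A13: {a} {e}
  A14: {a} {d,f}
  A23: {c} {e}
  A24: {c} {f}
  A34: {a,b} {c}
  A123: {e}
  A124: {f}
  A134: {a}
  A234: {c}
C dims 12,12,4; δ0: rk 8, SNF 1^8; δ1: rk 4, SNF 1^4
Ȟ^0 = (12 − 8) − 0 = 4, so Ȟ^0 ≅ Z^4
Ȟ^1 = (12 − 4) − 8 = 0, so Ȟ^1 ≅ 0
Ȟ^2 = (4 − 0) − 4 = 0, so Ȟ^2 ≅ 0

Ȟ^0(U;F) ≅ Z^4; Ȟ^1(U;F) ≅ 0; Ȟ^2(U;F) ≅ 0


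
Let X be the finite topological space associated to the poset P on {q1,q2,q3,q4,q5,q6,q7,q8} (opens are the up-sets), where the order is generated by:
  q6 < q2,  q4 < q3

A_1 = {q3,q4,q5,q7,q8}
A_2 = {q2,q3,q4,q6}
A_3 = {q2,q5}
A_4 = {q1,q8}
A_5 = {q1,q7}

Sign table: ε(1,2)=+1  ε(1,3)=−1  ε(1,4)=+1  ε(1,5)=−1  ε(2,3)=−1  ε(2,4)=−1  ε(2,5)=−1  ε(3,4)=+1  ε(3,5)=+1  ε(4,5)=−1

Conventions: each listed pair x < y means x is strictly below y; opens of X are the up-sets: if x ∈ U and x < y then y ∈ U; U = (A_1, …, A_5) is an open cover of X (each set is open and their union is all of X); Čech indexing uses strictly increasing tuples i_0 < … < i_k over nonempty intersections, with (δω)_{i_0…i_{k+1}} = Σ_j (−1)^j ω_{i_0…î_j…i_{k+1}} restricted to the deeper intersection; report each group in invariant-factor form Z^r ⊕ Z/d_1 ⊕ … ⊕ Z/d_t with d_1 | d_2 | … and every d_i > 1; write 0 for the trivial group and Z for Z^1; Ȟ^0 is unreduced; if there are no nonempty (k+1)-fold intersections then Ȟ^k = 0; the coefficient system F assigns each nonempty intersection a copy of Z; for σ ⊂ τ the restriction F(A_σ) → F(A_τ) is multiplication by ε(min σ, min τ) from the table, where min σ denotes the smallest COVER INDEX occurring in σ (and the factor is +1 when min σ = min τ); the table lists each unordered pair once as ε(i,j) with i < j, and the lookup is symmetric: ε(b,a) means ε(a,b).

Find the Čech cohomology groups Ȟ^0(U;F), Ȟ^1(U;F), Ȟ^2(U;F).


Ȟ^0 = Z, Ȟ^1 = Z^2, Ȟ^2 = 0

nerve simplices:
  A12={q3,q4} A13={q5} A14={q8} A15={q7} A23={q2} A45={q1}
C dims 5,6; δ0: rk 4, SNF 1^4
degree 0: 5−4−0 = 1 → Ȟ^0 ≅ Z
degree 1: 6−0−4 = 2 → Ȟ^1 ≅ Z^2
degree 2: 0−0−0 = 0 → Ȟ^2 ≅ 0


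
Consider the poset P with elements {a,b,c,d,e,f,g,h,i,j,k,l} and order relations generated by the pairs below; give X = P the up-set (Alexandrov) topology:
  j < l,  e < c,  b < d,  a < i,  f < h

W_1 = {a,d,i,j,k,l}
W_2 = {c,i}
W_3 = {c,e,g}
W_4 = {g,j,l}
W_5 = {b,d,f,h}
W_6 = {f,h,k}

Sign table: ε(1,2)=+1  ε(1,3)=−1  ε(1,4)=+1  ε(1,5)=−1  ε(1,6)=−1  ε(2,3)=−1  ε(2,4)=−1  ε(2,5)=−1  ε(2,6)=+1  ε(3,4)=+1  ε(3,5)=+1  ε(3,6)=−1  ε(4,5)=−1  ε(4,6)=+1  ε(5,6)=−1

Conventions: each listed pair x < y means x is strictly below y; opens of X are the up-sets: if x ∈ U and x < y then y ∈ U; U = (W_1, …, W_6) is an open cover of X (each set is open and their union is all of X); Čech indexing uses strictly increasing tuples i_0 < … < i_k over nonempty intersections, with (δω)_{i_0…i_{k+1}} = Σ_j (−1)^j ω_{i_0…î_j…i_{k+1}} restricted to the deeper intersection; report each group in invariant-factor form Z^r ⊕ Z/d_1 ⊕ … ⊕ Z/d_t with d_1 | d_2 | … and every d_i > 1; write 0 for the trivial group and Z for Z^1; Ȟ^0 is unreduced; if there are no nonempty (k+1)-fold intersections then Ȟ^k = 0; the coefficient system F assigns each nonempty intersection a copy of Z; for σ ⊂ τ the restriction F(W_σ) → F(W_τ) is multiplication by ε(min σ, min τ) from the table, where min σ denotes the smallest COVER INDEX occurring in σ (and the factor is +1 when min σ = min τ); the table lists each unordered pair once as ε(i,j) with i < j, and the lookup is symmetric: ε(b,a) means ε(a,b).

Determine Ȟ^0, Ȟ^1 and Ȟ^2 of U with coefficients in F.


nerve of the cover:
  W12={i} W14={j,l} W15={d} W16={k} W23={c} W34={g} W56={f,h}
C dims 6,7; δ0: rk 6, SNF 1^5·2
Ȟ^0 = (6 − 6) − 0 = 0, so Ȟ^0 ≅ 0
Ȟ^1 = (7 − 0) − 6 = 1 plus torsion [2], so Ȟ^1 ≅ Z ⊕ Z/2
Ȟ^2 = (0 − 0) − 0 = 0, so Ȟ^2 ≅ 0

Ȟ^0 ≅ 0, Ȟ^1 ≅ Z ⊕ Z/2, Ȟ^2 ≅ 0


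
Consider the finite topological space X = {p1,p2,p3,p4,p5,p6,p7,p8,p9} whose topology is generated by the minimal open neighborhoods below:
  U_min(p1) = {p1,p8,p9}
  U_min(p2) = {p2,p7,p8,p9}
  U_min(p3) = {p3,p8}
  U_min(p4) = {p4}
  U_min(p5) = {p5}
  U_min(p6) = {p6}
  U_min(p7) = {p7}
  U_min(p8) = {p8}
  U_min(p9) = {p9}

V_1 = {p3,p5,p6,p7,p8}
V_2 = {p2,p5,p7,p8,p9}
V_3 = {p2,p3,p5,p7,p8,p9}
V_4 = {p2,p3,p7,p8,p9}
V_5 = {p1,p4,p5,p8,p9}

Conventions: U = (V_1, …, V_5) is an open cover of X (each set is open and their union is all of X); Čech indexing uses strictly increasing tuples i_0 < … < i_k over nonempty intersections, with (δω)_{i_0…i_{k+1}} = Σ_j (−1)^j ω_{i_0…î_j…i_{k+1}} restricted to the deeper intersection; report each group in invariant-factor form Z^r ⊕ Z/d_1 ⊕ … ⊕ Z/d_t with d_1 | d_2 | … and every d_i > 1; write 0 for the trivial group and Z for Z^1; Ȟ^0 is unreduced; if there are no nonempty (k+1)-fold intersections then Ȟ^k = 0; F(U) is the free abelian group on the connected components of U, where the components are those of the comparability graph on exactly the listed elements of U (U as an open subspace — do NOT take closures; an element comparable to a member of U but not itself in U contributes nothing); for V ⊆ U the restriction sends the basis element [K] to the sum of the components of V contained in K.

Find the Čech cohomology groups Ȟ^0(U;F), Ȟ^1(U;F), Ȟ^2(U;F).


nonempty overlaps:
  V12={p5,p7,p8} V13={p3,p5,p7,p8} V14={p3,p7,p8} V15={p5,p8} V23={p2,p5,p7,p8,p9} V24={p2,p7,p8,p9} V25={p5,p8,p9} V34={p2,p3,p7,p8,p9} V35={p5,p8,p9} V45={p8,p9}
  V123={p5,p7,p8} V124={p7,p8} V125={p5,p8} V134={p3,p7,p8} V135={p5,p8} V145={p8} V234={p2,p7,p8,p9} V235={p5,p8,p9} V245={p8,p9} V345={p8,p9}
  V1234={p7,p8} V1235={p5,p8} V1245={p8} V1345={p8} V2345={p8,p9}
  V12345={p8}
components per intersection:
  V1: {p3,p8} {p5} {p6} {p7}
  V2: {p2,p7,p8,p9} {p5}
  V3: {p2,p3,p7,p8,p9} {p5}
  V4: {p2,p3,p7,p8,p9}
  V5: {p1,p8,p9} {p4} {p5}
  V12: {p5} {p7} {p8}
  V13: {p3,p8} {p5} {p7}
  V14: {p3,p8} {p7}
  V15: {p5} {p8}
  V23: {p2,p7,p8,p9} {p5}
  V24: {p2,p7,p8,p9}
  V25: {p5} {p8} {p9}
  V34: {p2,p3,p7,p8,p9}
  V35: {p5} {p8} {p9}
  V45: {p8} {p9}
  V123: {p5} {p7} {p8}
  V124: {p7} {p8}
  V125: {p5} {p8}
  V134: {p3,p8} {p7}
  V135: {p5} {p8}
  V145: {p8}
  V234: {p2,p7,p8,p9}
  V235: {p5} {p8} {p9}
  V245: {p8} {p9}
  V345: {p8} {p9}
  V1234: {p7} {p8}
  V1235: {p5} {p8}
  V1245: {p8}
  V1345: {p8}
  V2345: {p8} {p9}
  V12345: {p8}
C dims 12,22,20,8; δ0: rk 8, SNF 1^8; δ1: rk 13, SNF 1^13; δ2: rk 7, SNF 1^7
degree 0: 12−8−0 = 4 → Ȟ^0 ≅ Z^4
degree 1: 22−13−8 = 1 → Ȟ^1 ≅ Z
degree 2: 20−7−13 = 0 → Ȟ^2 ≅ 0

Ȟ^0 ≅ Z^4,  Ȟ^1 ≅ Z,  Ȟ^2 ≅ 0


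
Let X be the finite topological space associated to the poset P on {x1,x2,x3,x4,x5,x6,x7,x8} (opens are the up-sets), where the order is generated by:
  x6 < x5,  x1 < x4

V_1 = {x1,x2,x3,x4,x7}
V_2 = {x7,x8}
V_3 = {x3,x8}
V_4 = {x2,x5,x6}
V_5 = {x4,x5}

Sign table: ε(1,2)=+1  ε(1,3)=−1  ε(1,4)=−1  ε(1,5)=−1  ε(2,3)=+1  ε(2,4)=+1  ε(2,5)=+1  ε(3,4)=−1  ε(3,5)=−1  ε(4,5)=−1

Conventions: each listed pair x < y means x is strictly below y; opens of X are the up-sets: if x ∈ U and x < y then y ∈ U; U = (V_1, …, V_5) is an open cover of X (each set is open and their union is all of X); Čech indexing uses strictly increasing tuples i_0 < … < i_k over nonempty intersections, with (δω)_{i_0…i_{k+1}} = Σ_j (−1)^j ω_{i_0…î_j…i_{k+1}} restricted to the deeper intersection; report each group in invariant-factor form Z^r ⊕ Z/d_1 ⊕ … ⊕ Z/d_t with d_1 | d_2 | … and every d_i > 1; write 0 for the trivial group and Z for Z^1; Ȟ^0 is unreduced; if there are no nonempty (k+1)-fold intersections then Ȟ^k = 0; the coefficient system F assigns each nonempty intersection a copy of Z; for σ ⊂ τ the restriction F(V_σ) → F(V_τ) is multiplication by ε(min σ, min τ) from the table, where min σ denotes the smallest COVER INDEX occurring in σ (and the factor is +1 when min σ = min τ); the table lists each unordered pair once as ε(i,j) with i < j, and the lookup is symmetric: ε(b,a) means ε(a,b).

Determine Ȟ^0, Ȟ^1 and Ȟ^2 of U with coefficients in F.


Ȟ^0 = 0,  Ȟ^1 = Z ⊕ Z/2,  Ȟ^2 = 0

nerve simplices:
  V12={x7} V13={x3} V14={x2} V15={x4} V23={x8} V45={x5}
C dims 5,6; δ0: rk 5, SNF 1^4·2
degree 0: 5−5−0 = 0 → Ȟ^0 ≅ 0
degree 1: 6−0−5 = 1 plus torsion [2] → Ȟ^1 ≅ Z ⊕ Z/2
degree 2: 0−0−0 = 0 → Ȟ^2 ≅ 0


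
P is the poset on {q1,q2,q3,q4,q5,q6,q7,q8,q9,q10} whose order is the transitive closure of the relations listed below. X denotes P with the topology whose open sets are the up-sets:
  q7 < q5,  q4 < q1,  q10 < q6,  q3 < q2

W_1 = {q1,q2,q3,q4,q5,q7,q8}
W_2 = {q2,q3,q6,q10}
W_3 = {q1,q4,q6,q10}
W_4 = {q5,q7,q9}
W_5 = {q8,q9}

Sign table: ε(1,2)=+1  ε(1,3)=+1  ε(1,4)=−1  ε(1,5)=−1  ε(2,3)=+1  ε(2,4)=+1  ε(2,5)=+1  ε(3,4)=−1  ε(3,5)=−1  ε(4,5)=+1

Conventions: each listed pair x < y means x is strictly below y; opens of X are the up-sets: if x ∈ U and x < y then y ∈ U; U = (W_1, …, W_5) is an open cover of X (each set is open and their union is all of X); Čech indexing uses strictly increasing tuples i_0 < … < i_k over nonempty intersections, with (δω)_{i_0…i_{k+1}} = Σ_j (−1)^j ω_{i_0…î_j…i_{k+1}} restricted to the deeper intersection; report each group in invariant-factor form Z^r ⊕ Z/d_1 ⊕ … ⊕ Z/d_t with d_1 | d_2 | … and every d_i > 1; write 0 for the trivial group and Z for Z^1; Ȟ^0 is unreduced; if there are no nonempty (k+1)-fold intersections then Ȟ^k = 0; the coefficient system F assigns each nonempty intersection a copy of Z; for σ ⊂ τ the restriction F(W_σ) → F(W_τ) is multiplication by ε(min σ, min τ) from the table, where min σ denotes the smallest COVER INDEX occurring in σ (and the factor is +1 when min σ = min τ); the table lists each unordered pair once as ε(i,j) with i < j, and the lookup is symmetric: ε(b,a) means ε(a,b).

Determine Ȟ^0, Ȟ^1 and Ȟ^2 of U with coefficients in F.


Ȟ^0 = Z,  Ȟ^1 = Z^2,  Ȟ^2 = 0

nonempty overlaps:
  W12={q2,q3} W13={q1,q4} W14={q5,q7} W15={q8} W23={q6,q10} W45={q9}
C dims 5,6; δ0: rk 4, SNF 1^4
degree 0: 5−4−0 = 1 → Ȟ^0 ≅ Z
degree 1: 6−0−4 = 2 → Ȟ^1 ≅ Z^2
degree 2: 0−0−0 = 0 → Ȟ^2 ≅ 0


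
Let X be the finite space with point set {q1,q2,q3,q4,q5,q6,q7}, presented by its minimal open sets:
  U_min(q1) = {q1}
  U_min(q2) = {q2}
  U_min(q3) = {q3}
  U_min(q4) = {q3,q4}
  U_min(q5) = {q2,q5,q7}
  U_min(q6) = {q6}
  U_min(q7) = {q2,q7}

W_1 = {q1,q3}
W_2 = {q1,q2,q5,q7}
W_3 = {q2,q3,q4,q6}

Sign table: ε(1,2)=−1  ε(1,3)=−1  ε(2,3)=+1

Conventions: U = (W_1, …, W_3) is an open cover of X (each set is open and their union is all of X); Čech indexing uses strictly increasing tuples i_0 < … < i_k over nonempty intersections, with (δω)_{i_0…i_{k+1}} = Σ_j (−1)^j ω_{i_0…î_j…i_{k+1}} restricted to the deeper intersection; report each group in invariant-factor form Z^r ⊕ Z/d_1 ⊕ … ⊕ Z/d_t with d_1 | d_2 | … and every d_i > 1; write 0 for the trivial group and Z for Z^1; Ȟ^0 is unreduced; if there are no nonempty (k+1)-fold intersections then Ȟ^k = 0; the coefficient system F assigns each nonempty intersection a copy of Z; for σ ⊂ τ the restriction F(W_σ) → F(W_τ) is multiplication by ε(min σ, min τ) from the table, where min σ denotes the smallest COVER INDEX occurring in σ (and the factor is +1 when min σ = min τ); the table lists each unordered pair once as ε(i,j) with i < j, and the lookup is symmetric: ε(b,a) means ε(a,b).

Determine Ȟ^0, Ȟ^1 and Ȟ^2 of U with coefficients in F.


cover nerve:
  W12={q1} W13={q3} W23={q2}
C dims 3,3; δ0: rk 2, SNF 1^2
Ȟ^0: (3−2)−0=1 ⇒ Z
Ȟ^1: (3−0)−2=1 ⇒ Z
Ȟ^2: (0−0)−0=0 ⇒ 0

Ȟ^0 ≅ Z; Ȟ^1 ≅ Z; Ȟ^2 ≅ 0


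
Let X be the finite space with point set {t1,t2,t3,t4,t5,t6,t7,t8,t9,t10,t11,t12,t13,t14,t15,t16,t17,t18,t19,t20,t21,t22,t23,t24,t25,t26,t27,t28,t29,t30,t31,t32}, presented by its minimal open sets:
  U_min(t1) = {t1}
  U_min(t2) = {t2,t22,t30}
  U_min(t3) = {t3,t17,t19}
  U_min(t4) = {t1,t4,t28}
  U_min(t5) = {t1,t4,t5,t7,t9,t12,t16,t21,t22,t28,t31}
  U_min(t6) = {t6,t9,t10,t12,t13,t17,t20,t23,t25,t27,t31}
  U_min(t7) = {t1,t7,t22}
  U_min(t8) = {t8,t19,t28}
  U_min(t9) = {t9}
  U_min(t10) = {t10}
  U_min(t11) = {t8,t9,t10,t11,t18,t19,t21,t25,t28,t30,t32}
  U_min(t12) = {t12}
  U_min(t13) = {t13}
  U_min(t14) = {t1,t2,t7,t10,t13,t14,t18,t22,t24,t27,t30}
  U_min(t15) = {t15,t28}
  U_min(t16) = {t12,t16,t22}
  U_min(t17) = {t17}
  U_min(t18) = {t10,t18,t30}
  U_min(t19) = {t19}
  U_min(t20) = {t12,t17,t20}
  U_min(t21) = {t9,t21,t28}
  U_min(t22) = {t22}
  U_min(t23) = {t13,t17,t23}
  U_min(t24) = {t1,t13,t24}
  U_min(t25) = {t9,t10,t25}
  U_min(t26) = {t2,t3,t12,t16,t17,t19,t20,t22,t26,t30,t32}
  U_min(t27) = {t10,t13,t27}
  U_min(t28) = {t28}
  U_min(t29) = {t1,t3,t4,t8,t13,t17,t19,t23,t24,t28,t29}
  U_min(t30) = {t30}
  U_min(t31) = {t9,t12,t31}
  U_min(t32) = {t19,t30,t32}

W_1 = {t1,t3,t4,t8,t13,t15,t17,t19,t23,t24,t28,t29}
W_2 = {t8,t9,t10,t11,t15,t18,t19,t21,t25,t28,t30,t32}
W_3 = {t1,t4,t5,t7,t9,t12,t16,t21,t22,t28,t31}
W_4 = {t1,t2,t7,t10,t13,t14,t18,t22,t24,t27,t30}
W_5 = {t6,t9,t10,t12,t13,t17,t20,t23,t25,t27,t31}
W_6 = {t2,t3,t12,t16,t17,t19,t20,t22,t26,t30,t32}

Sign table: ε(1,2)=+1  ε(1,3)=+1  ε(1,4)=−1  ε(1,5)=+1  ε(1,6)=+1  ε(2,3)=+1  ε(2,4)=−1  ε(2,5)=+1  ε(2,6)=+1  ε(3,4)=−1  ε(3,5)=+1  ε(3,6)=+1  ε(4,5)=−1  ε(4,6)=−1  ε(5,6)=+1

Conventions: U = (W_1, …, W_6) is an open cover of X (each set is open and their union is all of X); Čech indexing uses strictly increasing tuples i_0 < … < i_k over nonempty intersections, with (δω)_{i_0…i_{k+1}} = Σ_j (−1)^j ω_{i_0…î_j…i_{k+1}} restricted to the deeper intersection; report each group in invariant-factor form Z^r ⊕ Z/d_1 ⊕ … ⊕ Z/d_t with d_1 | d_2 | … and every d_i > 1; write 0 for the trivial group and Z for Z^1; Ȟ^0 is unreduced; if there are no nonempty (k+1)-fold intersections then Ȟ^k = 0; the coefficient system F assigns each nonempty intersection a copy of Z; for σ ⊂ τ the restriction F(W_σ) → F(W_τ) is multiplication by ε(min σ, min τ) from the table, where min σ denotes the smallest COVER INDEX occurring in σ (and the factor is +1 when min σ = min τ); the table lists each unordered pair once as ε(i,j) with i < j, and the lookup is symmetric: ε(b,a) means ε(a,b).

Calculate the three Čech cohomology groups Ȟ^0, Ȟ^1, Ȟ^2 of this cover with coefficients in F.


nonempty intersections:
  W12={t8,t15,t19,t28} W13={t1,t4,t28} W14={t1,t13,t24} W15={t13,t17,t23} W16={t3,t17,t19} W23={t9,t21,t28} W24={t10,t18,t30} W25={t9,t10,t25} W26={t19,t30,t32} W34={t1,t7,t22} W35={t9,t12,t31} W36={t12,t16,t22} W45={t10,t13,t27} W46={t2,t22,t30} W56={t12,t17,t20}
  W123={t28} W126={t19} W134={t1} W145={t13} W156={t17} W235={t9} W245={t10} W246={t30} W346={t22} W356={t12}
C dims 6,15,10; δ0: rk 5, SNF 1^5; δ1: rk 10, SNF 1^9·2
Ȟ^0: (6−5)−0=1 ⇒ Z
Ȟ^1: (15−10)−5=0 ⇒ 0
Ȟ^2: (10−0)−10=0 plus torsion [2] ⇒ Z/2

Ȟ^0(U;F) ≅ Z, Ȟ^1(U;F) ≅ 0, Ȟ^2(U;F) ≅ Z/2


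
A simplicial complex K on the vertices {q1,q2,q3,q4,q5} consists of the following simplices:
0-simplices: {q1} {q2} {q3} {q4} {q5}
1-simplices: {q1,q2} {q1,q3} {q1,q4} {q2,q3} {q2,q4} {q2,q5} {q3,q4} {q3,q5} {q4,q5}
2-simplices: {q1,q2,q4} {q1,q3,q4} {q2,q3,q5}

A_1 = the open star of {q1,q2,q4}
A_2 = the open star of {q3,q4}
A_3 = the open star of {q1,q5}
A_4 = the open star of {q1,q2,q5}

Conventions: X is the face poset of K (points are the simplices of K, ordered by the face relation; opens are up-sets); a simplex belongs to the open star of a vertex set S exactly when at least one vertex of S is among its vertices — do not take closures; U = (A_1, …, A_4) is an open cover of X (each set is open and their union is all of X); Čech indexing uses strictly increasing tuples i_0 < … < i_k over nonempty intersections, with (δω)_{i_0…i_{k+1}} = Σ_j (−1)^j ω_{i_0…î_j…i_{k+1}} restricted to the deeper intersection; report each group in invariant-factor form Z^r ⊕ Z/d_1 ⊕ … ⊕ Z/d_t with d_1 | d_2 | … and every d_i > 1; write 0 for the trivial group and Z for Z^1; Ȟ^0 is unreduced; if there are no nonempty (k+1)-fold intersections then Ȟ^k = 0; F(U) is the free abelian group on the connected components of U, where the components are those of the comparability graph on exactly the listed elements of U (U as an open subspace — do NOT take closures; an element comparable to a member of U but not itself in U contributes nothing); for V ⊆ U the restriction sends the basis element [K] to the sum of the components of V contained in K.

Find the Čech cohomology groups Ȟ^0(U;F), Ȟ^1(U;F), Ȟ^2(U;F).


Ȟ^0 ≅ Z, Ȟ^1 ≅ Z^2, Ȟ^2 ≅ 0

nonempty intersections:
  A1={{q1},{q2},{q4},{q1,q2},{q1,q3},{q1,q4},{q2,q3},{q2,q4},{q2,q5},{q3,q4},{q4,q5},{q1,q2,q4},{q1,q3,q4},{q2,q3,q5}} A2={{q3},{q4},{q1,q3},{q1,q4},{q2,q3},{q2,q4},{q3,q4},{q3,q5},{q4,q5},{q1,q2,q4},{q1,q3,q4},{q2,q3,q5}} A3={{q1},{q5},{q1,q2},{q1,q3},{q1,q4},{q2,q5},{q3,q5},{q4,q5},{q1,q2,q4},{q1,q3,q4},{q2,q3,q5}} A4={{q1},{q2},{q5},{q1,q2},{q1,q3},{q1,q4},{q2,q3},{q2,q4},{q2,q5},{q3,q5},{q4,q5},{q1,q2,q4},{q1,q3,q4},{q2,q3,q5}}
  A12={{q4},{q1,q3},{q1,q4},{q2,q3},{q2,q4},{q3,q4},{q4,q5},{q1,q2,q4},{q1,q3,q4},{q2,q3,q5}} A13={{q1},{q1,q2},{q1,q3},{q1,q4},{q2,q5},{q4,q5},{q1,q2,q4},{q1,q3,q4},{q2,q3,q5}} A14={{q1},{q2},{q1,q2},{q1,q3},{q1,q4},{q2,q3},{q2,q4},{q2,q5},{q4,q5},{q1,q2,q4},{q1,q3,q4},{q2,q3,q5}} A23={{q1,q3},{q1,q4},{q3,q5},{q4,q5},{q1,q2,q4},{q1,q3,q4},{q2,q3,q5}} A24={{q1,q3},{q1,q4},{q2,q3},{q2,q4},{q3,q5},{q4,q5},{q1,q2,q4},{q1,q3,q4},{q2,q3,q5}} A34={{q1},{q5},{q1,q2},{q1,q3},{q1,q4},{q2,q5},{q3,q5},{q4,q5},{q1,q2,q4},{q1,q3,q4},{q2,q3,q5}}
  A123={{q1,q3},{q1,q4},{q4,q5},{q1,q2,q4},{q1,q3,q4},{q2,q3,q5}} A124={{q1,q3},{q1,q4},{q2,q3},{q2,q4},{q4,q5},{q1,q2,q4},{q1,q3,q4},{q2,q3,q5}} A134={{q1},{q1,q2},{q1,q3},{q1,q4},{q2,q5},{q4,q5},{q1,q2,q4},{q1,q3,q4},{q2,q3,q5}} A234={{q1,q3},{q1,q4},{q3,q5},{q4,q5},{q1,q2,q4},{q1,q3,q4},{q2,q3,q5}}
  A1234={{q1,q3},{q1,q4},{q4,q5},{q1,q2,q4},{q1,q3,q4},{q2,q3,q5}}
components per intersection:
  A1: {{q1},{q2},{q4},{q1,q2},{q1,q3},{q1,q4},{q2,q3},{q2,q4},{q2,q5},{q3,q4},{q4,q5},{q1,q2,q4},{q1,q3,q4},{q2,q3,q5}}
  A2: {{q3},{q4},{q1,q3},{q1,q4},{q2,q3},{q2,q4},{q3,q4},{q3,q5},{q4,q5},{q1,q2,q4},{q1,q3,q4},{q2,q3,q5}}
  A3: {{q1},{q1,q2},{q1,q3},{q1,q4},{q1,q2,q4},{q1,q3,q4}} {{q5},{q2,q5},{q3,q5},{q4,q5},{q2,q3,q5}}
  A4: {{q1},{q2},{q5},{q1,q2},{q1,q3},{q1,q4},{q2,q3},{q2,q4},{q2,q5},{q3,q5},{q4,q5},{q1,q2,q4},{q1,q3,q4},{q2,q3,q5}}
  A12: {{q4},{q1,q3},{q1,q4},{q2,q4},{q3,q4},{q4,q5},{q1,q2,q4},{q1,q3,q4}} {{q2,q3},{q2,q3,q5}}
  A13: {{q1},{q1,q2},{q1,q3},{q1,q4},{q1,q2,q4},{q1,q3,q4}} {{q2,q5},{q2,q3,q5}} {{q4,q5}}
  A14: {{q1},{q2},{q1,q2},{q1,q3},{q1,q4},{q2,q3},{q2,q4},{q2,q5},{q1,q2,q4},{q1,q3,q4},{q2,q3,q5}} {{q4,q5}}
  A23: {{q1,q3},{q1,q4},{q1,q2,q4},{q1,q3,q4}} {{q3,q5},{q2,q3,q5}} {{q4,q5}}
  A24: {{q1,q3},{q1,q4},{q2,q4},{q1,q2,q4},{q1,q3,q4}} {{q2,q3},{q3,q5},{q2,q3,q5}} {{q4,q5}}
  A34: {{q1},{q1,q2},{q1,q3},{q1,q4},{q1,q2,q4},{q1,q3,q4}} {{q5},{q2,q5},{q3,q5},{q4,q5},{q2,q3,q5}}
  A123: {{q1,q3},{q1,q4},{q1,q2,q4},{q1,q3,q4}} {{q4,q5}} {{q2,q3,q5}}
  A124: {{q1,q3},{q1,q4},{q2,q4},{q1,q2,q4},{q1,q3,q4}} {{q2,q3},{q2,q3,q5}} {{q4,q5}}
  A134: {{q1},{q1,q2},{q1,q3},{q1,q4},{q1,q2,q4},{q1,q3,q4}} {{q2,q5},{q2,q3,q5}} {{q4,q5}}
  A234: {{q1,q3},{q1,q4},{q1,q2,q4},{q1,q3,q4}} {{q3,q5},{q2,q3,q5}} {{q4,q5}}
  A1234: {{q1,q3},{q1,q4},{q1,q2,q4},{q1,q3,q4}} {{q4,q5}} {{q2,q3,q5}}
C dims 5,15,12,3; δ0: rk 4, SNF 1^4; δ1: rk 9, SNF 1^9; δ2: rk 3, SNF 1^3
Ȟ^0: (5−4)−0=1 ⇒ Z
Ȟ^1: (15−9)−4=2 ⇒ Z^2
Ȟ^2: (12−3)−9=0 ⇒ 0


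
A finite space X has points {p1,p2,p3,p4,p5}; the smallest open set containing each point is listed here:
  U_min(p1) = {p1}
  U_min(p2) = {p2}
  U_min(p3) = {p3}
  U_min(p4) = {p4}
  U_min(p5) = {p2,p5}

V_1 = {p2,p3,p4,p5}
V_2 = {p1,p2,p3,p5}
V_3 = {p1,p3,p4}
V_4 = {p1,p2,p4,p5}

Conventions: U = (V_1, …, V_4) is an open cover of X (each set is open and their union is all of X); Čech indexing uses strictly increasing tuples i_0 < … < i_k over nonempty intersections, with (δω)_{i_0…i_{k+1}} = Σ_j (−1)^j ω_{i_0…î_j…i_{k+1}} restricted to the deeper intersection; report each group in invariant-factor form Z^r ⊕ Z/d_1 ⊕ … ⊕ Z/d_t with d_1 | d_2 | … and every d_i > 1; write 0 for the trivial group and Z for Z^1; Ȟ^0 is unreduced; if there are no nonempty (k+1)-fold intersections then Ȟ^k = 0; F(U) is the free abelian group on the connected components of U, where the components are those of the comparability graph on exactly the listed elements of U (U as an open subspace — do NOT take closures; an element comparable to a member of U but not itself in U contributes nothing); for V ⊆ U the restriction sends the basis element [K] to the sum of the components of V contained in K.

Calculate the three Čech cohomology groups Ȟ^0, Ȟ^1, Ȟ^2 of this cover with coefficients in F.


Ȟ^0 ≅ Z^4, Ȟ^1 ≅ 0, Ȟ^2 ≅ 0

nerve simplices:
  V12={p2,p3,p5} V13={p3,p4} V14={p2,p4,p5} V23={p1,p3} V24={p1,p2,p5} V34={p1,p4}
  V123={p3} V124={p2,p5} V134={p4} V234={p1}
components per intersection:
  V1: {p2,p5} {p3} {p4}
  V2: {p1} {p2,p5} {p3}
  V3: {p1} {p3} {p4}
  V4: {p1} {p2,p5} {p4}
  V12: {p2,p5} {p3}
  V13: {p3} {p4}
  V14: {p2,p5} {p4}
  V23: {p1} {p3}
  V24: {p1} {p2,p5}
  V34: {p1} {p4}
  V123: {p3}
  V124: {p2,p5}
  V134: {p4}
  V234: {p1}
C dims 12,12,4; δ0: rk 8, SNF 1^8; δ1: rk 4, SNF 1^4
degree 0: 12−8−0 = 4 → Ȟ^0 ≅ Z^4
degree 1: 12−4−8 = 0 → Ȟ^1 ≅ 0
degree 2: 4−0−4 = 0 → Ȟ^2 ≅ 0


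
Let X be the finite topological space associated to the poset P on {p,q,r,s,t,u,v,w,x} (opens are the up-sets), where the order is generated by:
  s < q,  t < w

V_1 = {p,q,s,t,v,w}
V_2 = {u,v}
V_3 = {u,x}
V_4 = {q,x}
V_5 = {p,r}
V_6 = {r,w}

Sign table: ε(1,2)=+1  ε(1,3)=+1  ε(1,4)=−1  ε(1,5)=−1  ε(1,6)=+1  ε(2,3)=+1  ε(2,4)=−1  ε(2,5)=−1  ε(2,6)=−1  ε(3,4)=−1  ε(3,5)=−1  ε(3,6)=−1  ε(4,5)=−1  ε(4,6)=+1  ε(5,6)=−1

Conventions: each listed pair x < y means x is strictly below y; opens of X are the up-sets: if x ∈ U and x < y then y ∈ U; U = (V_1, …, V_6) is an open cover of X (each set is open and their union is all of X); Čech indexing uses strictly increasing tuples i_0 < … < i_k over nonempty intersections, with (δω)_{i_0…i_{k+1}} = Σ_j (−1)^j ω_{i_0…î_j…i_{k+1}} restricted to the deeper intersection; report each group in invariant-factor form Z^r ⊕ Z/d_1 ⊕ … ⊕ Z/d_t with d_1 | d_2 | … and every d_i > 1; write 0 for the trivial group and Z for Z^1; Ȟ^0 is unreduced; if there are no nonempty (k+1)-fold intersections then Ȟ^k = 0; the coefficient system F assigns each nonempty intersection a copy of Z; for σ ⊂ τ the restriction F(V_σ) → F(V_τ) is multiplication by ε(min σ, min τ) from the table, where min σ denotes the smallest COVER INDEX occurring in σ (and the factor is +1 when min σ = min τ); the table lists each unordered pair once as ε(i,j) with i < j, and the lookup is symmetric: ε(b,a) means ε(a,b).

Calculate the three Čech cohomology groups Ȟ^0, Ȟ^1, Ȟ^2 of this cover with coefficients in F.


Ȟ^0 = Z, Ȟ^1 = Z^2, Ȟ^2 = 0

nonempty overlaps:
  V12={v} V14={q} V15={p} V16={w} V23={u} V34={x} V56={r}
C dims 6,7; δ0: rk 5, SNF 1^5
degree 0: 6−5−0 = 1 → Ȟ^0 ≅ Z
degree 1: 7−0−5 = 2 → Ȟ^1 ≅ Z^2
degree 2: 0−0−0 = 0 → Ȟ^2 ≅ 0


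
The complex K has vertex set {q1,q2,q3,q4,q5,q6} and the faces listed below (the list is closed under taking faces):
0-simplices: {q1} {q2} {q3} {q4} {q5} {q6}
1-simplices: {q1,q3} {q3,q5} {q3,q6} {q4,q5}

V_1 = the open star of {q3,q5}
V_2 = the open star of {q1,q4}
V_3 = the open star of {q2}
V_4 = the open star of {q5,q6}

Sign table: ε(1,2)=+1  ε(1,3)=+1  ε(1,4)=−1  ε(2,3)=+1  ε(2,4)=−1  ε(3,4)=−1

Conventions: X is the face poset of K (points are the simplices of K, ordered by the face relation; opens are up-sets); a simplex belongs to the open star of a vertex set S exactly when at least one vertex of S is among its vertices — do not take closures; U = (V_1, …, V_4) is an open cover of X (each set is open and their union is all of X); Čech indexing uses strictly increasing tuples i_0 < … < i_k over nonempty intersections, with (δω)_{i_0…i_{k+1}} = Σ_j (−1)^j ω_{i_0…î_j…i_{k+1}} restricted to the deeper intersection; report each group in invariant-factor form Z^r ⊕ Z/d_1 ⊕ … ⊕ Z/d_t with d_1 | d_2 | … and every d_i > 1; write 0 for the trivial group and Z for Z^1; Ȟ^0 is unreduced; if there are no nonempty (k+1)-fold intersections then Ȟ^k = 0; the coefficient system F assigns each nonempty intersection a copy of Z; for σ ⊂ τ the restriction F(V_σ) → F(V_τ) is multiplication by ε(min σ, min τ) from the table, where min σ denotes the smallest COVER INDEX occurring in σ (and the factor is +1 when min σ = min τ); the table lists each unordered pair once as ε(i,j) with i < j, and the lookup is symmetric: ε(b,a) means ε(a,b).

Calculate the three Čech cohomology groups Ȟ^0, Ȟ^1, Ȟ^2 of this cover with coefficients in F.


nerve simplices:
  V1={{q3},{q5},{q1,q3},{q3,q5},{q3,q6},{q4,q5}} V2={{q1},{q4},{q1,q3},{q4,q5}} V3={{q2}} V4={{q5},{q6},{q3,q5},{q3,q6},{q4,q5}}
  V12={{q1,q3},{q4,q5}} V14={{q5},{q3,q5},{q3,q6},{q4,q5}} V24={{q4,q5}}
  V124={{q4,q5}}
C dims 4,3,1; δ0: rk 2, SNF 1^2; δ1: rk 1, SNF 1^1
degree 0: 4−2−0 = 2 → Ȟ^0 ≅ Z^2
degree 1: 3−1−2 = 0 → Ȟ^1 ≅ 0
degree 2: 1−0−1 = 0 → Ȟ^2 ≅ 0

Ȟ^0 ≅ Z^2,  Ȟ^1 ≅ 0,  Ȟ^2 ≅ 0


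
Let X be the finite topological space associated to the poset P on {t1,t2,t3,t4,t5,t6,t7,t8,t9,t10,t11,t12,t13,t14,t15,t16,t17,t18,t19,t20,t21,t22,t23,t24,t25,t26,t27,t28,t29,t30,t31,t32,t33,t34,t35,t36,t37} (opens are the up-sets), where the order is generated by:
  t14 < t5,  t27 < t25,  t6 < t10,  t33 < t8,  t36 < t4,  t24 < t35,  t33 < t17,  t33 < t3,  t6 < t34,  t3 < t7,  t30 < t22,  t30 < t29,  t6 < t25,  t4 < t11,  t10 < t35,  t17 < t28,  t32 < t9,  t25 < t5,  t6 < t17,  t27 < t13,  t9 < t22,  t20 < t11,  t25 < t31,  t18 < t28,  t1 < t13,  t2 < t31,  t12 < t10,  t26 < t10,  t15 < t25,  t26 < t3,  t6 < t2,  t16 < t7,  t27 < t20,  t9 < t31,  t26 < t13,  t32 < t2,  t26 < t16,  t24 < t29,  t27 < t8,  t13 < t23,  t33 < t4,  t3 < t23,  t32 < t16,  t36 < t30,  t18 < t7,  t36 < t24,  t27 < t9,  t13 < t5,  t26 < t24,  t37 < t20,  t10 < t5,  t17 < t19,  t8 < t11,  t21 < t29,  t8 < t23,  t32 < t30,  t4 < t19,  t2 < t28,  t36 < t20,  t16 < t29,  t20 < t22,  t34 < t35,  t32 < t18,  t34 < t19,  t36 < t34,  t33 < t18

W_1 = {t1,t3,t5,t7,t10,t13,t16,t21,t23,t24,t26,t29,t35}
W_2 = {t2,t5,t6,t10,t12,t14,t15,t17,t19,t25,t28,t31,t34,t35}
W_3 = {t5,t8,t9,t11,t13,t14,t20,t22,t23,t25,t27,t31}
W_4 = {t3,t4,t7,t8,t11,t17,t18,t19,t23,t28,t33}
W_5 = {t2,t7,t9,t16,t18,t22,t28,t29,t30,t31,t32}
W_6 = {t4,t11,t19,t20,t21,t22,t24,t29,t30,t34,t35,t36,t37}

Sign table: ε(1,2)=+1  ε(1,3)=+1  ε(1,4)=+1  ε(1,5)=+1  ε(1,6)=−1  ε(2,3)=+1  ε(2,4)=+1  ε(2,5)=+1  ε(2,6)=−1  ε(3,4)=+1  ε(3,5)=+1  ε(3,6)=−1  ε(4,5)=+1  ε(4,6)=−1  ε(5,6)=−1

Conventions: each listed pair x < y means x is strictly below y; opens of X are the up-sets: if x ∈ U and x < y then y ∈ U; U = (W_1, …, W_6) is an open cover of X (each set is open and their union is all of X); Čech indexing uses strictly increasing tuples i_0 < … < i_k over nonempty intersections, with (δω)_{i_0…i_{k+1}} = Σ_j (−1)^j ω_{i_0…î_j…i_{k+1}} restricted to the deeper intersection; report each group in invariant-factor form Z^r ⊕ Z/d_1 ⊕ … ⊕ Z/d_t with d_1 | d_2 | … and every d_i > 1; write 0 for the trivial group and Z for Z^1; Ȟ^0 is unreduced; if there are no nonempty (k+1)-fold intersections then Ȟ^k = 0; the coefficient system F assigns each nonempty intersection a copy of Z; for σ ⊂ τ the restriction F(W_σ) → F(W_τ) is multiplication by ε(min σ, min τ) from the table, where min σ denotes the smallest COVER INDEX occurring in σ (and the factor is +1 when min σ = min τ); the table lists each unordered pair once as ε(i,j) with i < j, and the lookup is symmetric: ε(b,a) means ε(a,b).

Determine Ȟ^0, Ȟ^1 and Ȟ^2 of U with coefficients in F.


Ȟ^0(U;F) ≅ Z, Ȟ^1(U;F) ≅ 0, Ȟ^2(U;F) ≅ Z/2

intersection data:
  W12={t5,t10,t35} W13={t5,t13,t23} W14={t3,t7,t23} W15={t7,t16,t29} W16={t21,t24,t29,t35} W23={t5,t14,t25,t31} W24={t17,t19,t28} W25={t2,t28,t31} W26={t19,t34,t35} W34={t8,t11,t23} W35={t9,t22,t31} W36={t11,t20,t22} W45={t7,t18,t28} W46={t4,t11,t19} W56={t22,t29,t30}
  W123={t5} W126={t35} W134={t23} W145={t7} W156={t29} W235={t31} W245={t28} W246={t19} W346={t11} W356={t22}
C dims 6,15,10; δ0: rk 5, SNF 1^5; δ1: rk 10, SNF 1^9·2
Ȟ^0 = (6 − 5) − 0 = 1, so Ȟ^0 ≅ Z
Ȟ^1 = (15 − 10) − 5 = 0, so Ȟ^1 ≅ 0
Ȟ^2 = (10 − 0) − 10 = 0 plus torsion [2], so Ȟ^2 ≅ Z/2


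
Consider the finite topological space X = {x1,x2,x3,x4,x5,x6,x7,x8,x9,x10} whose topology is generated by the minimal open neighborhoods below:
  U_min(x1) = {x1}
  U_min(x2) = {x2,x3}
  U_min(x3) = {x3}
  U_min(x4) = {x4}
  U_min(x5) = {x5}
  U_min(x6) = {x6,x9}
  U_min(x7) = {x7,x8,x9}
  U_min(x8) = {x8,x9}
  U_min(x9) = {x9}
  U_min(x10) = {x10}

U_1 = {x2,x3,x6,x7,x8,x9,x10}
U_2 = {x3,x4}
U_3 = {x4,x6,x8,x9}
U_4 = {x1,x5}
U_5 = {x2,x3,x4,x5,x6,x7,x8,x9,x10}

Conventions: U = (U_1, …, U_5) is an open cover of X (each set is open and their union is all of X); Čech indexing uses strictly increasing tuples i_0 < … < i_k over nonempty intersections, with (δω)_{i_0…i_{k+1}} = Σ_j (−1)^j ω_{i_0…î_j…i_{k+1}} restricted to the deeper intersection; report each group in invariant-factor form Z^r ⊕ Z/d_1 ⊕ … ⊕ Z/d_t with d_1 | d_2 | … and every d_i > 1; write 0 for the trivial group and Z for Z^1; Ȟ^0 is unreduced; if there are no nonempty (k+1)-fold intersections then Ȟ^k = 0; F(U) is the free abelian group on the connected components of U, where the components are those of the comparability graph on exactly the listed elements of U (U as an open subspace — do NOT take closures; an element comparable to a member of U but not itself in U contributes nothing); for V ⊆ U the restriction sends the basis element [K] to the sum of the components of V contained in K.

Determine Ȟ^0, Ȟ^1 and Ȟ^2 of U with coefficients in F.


Ȟ^0(U;F) ≅ Z^6, Ȟ^1(U;F) ≅ 0, Ȟ^2(U;F) ≅ 0

nonempty overlaps:
  U12={x3} U13={x6,x8,x9} U15={x2,x3,x6,x7,x8,x9,x10} U23={x4} U25={x3,x4} U35={x4,x6,x8,x9} U45={x5}
  U125={x3} U135={x6,x8,x9} U235={x4}
components per intersection:
  U1: {x2,x3} {x6,x7,x8,x9} {x10}
  U2: {x3} {x4}
  U3: {x4} {x6,x8,x9}
  U4: {x1} {x5}
  U5: {x2,x3} {x4} {x5} {x6,x7,x8,x9} {x10}
  U12: {x3}
  U13: {x6,x8,x9}
  U15: {x2,x3} {x6,x7,x8,x9} {x10}
  U23: {x4}
  U25: {x3} {x4}
  U35: {x4} {x6,x8,x9}
  U45: {x5}
  U125: {x3}
  U135: {x6,x8,x9}
  U235: {x4}
C dims 14,11,3; δ0: rk 8, SNF 1^8; δ1: rk 3, SNF 1^3
degree 0: 14−8−0 = 6 → Ȟ^0 ≅ Z^6
degree 1: 11−3−8 = 0 → Ȟ^1 ≅ 0
degree 2: 3−0−3 = 0 → Ȟ^2 ≅ 0


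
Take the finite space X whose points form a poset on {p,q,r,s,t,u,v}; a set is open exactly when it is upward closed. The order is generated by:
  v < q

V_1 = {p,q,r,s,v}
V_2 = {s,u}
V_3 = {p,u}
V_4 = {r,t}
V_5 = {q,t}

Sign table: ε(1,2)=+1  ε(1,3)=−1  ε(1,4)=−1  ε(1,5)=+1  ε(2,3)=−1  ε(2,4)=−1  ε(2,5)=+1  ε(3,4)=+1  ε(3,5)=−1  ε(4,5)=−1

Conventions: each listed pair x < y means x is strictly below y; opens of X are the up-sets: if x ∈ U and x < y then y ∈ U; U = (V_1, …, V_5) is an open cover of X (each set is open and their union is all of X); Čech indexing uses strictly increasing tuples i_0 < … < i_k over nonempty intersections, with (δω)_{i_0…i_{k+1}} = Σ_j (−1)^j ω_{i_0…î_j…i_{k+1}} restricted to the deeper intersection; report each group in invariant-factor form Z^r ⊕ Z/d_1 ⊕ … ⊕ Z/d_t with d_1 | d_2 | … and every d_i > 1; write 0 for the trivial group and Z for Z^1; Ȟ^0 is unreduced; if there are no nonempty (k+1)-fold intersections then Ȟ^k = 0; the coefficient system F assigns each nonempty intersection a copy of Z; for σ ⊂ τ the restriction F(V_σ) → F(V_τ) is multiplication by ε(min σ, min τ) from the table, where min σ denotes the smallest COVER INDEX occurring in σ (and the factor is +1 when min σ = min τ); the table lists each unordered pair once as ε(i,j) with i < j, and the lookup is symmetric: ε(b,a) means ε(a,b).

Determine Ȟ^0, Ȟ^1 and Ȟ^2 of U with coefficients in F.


nonempty intersections:
  V12={s} V13={p} V14={r} V15={q} V23={u} V45={t}
C dims 5,6; δ0: rk 4, SNF 1^4
Ȟ^0: (5−4)−0=1 ⇒ Z
Ȟ^1: (6−0)−4=2 ⇒ Z^2
Ȟ^2: (0−0)−0=0 ⇒ 0

Ȟ^0 = Z, Ȟ^1 = Z^2, Ȟ^2 = 0


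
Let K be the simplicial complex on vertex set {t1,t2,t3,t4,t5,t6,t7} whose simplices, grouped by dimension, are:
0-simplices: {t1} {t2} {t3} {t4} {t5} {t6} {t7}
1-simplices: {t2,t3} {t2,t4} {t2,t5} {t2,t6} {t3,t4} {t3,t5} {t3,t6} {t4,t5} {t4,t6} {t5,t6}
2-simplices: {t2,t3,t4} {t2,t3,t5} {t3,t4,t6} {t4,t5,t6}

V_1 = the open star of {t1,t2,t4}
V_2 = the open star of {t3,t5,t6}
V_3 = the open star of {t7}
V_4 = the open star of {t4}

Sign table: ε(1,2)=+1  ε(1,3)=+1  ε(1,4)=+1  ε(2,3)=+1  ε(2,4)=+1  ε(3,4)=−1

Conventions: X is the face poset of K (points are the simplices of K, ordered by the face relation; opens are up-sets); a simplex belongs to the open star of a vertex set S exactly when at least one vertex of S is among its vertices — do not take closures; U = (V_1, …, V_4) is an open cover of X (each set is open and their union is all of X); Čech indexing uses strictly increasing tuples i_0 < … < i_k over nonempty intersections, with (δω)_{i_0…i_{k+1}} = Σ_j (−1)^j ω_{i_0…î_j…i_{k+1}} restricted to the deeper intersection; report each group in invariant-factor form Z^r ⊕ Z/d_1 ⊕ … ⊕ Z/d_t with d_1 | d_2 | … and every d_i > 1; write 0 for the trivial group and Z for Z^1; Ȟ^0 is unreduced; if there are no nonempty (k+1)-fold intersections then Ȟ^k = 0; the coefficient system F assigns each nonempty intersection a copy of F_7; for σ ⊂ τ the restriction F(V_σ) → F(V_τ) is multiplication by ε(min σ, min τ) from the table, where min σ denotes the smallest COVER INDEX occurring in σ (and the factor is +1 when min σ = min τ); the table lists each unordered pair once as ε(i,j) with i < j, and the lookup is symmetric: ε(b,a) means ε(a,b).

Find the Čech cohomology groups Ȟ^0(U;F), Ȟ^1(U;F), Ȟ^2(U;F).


Ȟ^0 ≅ Z/7 ⊕ Z/7; Ȟ^1 ≅ 0; Ȟ^2 ≅ 0

nerve simplices:
  V1={{t1},{t2},{t4},{t2,t3},{t2,t4},{t2,t5},{t2,t6},{t3,t4},{t4,t5},{t4,t6},{t2,t3,t4},{t2,t3,t5},{t3,t4,t6},{t4,t5,t6}} V2={{t3},{t5},{t6},{t2,t3},{t2,t5},{t2,t6},{t3,t4},{t3,t5},{t3,t6},{t4,t5},{t4,t6},{t5,t6},{t2,t3,t4},{t2,t3,t5},{t3,t4,t6},{t4,t5,t6}} V3={{t7}} V4={{t4},{t2,t4},{t3,t4},{t4,t5},{t4,t6},{t2,t3,t4},{t3,t4,t6},{t4,t5,t6}}
  V12={{t2,t3},{t2,t5},{t2,t6},{t3,t4},{t4,t5},{t4,t6},{t2,t3,t4},{t2,t3,t5},{t3,t4,t6},{t4,t5,t6}} V14={{t4},{t2,t4},{t3,t4},{t4,t5},{t4,t6},{t2,t3,t4},{t3,t4,t6},{t4,t5,t6}} V24={{t3,t4},{t4,t5},{t4,t6},{t2,t3,t4},{t3,t4,t6},{t4,t5,t6}}
  V124={{t3,t4},{t4,t5},{t4,t6},{t2,t3,t4},{t3,t4,t6},{t4,t5,t6}}
C dims 4,3,1; δ0: rk_F7 2; δ1: rk_F7 1
degree 0: 4−2−0 = 2 → Ȟ^0 ≅ Z/7 ⊕ Z/7
degree 1: 3−1−2 = 0 → Ȟ^1 ≅ 0
degree 2: 1−0−1 = 0 → Ȟ^2 ≅ 0
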